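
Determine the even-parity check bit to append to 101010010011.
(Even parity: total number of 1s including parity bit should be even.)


Number of 1s in data: 6
Parity bit: 0

0


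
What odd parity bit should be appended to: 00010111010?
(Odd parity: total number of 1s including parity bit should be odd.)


Number of 1s in data: 5
Parity bit: 0

0


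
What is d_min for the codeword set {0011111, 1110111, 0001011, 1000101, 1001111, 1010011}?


Comparing all pairs, minimum distance: 2
Can detect 1 errors, correct 0 errors

2


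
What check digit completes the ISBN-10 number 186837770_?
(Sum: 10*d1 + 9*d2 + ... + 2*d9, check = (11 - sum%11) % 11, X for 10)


Weighted sum: 288
288 mod 11 = 2

Check digit: 9


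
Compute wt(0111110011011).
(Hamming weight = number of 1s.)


Counting 1s in 0111110011011

9


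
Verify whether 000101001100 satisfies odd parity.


Number of 1s: 4

No, parity error (4 ones)


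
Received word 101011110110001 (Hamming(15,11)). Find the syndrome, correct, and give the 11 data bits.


Syndrome = 0: no error detected

Data: 11110110001 (no errors)


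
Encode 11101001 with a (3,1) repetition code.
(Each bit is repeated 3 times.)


Each bit -> 3 copies

111111111000111000000111


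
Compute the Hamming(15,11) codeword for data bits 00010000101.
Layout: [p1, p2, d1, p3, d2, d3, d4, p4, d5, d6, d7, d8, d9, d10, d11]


Parity bits: p1=1, p2=0, p3=1, p4=0

100100100000101


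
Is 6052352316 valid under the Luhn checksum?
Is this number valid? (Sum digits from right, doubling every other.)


Luhn sum = 32
32 mod 10 = 2

Invalid (Luhn sum mod 10 = 2)


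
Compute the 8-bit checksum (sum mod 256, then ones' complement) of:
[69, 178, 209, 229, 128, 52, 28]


Sum = 893 mod 256 = 125
Complement = 130

130


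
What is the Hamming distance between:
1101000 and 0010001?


XOR: 1111001
Count of 1s: 5

5


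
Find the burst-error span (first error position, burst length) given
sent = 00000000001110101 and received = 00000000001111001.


XOR: 00000000000001100

Burst at position 13, length 2


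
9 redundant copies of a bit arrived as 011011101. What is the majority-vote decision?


Ones: 6 out of 9
Threshold: 5

1 (6/9 voted 1)


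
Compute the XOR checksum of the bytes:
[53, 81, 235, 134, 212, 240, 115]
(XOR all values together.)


XOR chain: 53 ^ 81 ^ 235 ^ 134 ^ 212 ^ 240 ^ 115 = 94

94


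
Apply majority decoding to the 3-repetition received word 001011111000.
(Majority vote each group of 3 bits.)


Groups: 001, 011, 111, 000
Majority votes: 0110

0110


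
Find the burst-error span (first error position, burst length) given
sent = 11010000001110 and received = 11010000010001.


XOR: 00000000011111

Burst at position 9, length 5


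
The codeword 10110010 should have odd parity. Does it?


Number of 1s: 4

No, parity error (4 ones)


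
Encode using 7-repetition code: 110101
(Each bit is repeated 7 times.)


Each bit -> 7 copies

111111111111110000000111111100000001111111


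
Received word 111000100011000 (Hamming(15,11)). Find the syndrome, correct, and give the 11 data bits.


Syndrome = 0: no error detected

Data: 10010011000 (no errors)


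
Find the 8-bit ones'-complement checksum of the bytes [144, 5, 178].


Sum = 327 mod 256 = 71
Complement = 184

184


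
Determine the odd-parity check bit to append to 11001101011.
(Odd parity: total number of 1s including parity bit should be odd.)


Number of 1s in data: 7
Parity bit: 0

0


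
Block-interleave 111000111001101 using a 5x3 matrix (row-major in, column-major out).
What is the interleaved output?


Matrix:
  111
  000
  111
  001
  101
Read columns: 101011010010111

101011010010111


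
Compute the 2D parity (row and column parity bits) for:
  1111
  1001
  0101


Row parities: 000
Column parities: 0011

Row P: 000, Col P: 0011, Corner: 0


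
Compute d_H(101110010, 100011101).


XOR: 001101111
Count of 1s: 6

6


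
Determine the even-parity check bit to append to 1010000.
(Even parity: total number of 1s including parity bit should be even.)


Number of 1s in data: 2
Parity bit: 0

0


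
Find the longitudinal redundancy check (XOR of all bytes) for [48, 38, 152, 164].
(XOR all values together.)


XOR chain: 48 ^ 38 ^ 152 ^ 164 = 42

42


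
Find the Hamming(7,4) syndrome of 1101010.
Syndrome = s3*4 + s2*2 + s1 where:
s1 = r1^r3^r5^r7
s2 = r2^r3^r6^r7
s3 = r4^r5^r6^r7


s1=1, s2=0, s3=0

Syndrome = 1 (error at position 1)


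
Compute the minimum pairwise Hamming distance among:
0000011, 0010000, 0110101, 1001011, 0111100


Comparing all pairs, minimum distance: 2
Can detect 1 errors, correct 0 errors

2


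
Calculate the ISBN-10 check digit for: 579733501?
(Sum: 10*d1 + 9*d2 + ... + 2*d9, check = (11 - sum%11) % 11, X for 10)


Weighted sum: 289
289 mod 11 = 3

Check digit: 8


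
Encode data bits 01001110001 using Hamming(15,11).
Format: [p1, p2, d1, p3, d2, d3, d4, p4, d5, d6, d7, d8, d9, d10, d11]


Parity bits: p1=0, p2=1, p3=0, p4=0

010010001110001


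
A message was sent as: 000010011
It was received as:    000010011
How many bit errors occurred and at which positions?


XOR: 000000000

0 errors (received matches sent)


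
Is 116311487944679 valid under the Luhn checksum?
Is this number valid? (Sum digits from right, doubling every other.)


Luhn sum = 77
77 mod 10 = 7

Invalid (Luhn sum mod 10 = 7)


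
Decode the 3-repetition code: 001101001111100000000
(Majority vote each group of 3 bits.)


Groups: 001, 101, 001, 111, 100, 000, 000
Majority votes: 0101000

0101000


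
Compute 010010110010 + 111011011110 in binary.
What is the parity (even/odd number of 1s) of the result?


010010110010 = 1202
111011011110 = 3806
Sum = 5008 = 1001110010000
1s count = 5

odd parity (5 ones in 1001110010000)


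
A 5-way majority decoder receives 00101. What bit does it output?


Ones: 2 out of 5
Threshold: 3

0 (2/5 voted 1)


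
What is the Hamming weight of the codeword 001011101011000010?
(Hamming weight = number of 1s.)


Counting 1s in 001011101011000010

8


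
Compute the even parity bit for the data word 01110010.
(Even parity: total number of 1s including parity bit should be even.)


Number of 1s in data: 4
Parity bit: 0

0


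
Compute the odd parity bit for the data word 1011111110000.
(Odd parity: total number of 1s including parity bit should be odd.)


Number of 1s in data: 8
Parity bit: 1

1


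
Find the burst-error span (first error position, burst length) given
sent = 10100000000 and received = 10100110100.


XOR: 00000110100

Burst at position 5, length 4


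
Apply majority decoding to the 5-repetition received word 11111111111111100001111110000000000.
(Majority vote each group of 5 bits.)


Groups: 11111, 11111, 11111, 00001, 11111, 00000, 00000
Majority votes: 1110100

1110100


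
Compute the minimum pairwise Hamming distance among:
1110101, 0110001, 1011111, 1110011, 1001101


Comparing all pairs, minimum distance: 2
Can detect 1 errors, correct 0 errors

2


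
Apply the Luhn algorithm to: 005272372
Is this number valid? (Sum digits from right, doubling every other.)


Luhn sum = 30
30 mod 10 = 0

Valid (Luhn sum mod 10 = 0)


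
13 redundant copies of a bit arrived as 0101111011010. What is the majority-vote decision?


Ones: 8 out of 13
Threshold: 7

1 (8/13 voted 1)


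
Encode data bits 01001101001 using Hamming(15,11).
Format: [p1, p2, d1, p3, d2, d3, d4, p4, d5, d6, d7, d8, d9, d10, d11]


Parity bits: p1=1, p2=0, p3=1, p4=0

100110001101001


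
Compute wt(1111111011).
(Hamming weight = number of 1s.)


Counting 1s in 1111111011

9


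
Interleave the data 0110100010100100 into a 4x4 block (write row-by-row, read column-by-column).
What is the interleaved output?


Matrix:
  0110
  1000
  1010
  0100
Read columns: 0110100110100000

0110100110100000


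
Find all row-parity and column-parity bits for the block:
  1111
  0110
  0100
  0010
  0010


Row parities: 00111
Column parities: 1101

Row P: 00111, Col P: 1101, Corner: 1


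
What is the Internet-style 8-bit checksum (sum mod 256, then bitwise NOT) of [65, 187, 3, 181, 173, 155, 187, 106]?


Sum = 1057 mod 256 = 33
Complement = 222

222


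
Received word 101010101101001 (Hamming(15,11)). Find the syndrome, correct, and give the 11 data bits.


Syndrome = 0: no error detected

Data: 11011101001 (no errors)


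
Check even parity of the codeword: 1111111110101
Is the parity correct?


Number of 1s: 11

No, parity error (11 ones)


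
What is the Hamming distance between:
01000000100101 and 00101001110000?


XOR: 01101001010101
Count of 1s: 7

7


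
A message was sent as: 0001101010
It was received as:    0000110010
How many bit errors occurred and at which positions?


XOR: 0001011000

3 error(s) at position(s): 3, 5, 6


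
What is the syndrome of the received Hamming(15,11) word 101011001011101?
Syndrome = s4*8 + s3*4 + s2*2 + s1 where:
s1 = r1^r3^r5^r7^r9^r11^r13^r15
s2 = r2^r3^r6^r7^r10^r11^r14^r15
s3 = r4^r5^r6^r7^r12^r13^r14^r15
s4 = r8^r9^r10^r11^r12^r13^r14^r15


s1=1, s2=0, s3=1, s4=1

Syndrome = 13 (error at position 13)


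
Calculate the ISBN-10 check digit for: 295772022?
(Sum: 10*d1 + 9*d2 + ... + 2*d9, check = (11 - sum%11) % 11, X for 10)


Weighted sum: 252
252 mod 11 = 10

Check digit: 1


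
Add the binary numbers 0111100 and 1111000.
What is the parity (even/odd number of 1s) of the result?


0111100 = 60
1111000 = 120
Sum = 180 = 10110100
1s count = 4

even parity (4 ones in 10110100)


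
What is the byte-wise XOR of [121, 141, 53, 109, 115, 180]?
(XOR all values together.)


XOR chain: 121 ^ 141 ^ 53 ^ 109 ^ 115 ^ 180 = 107

107


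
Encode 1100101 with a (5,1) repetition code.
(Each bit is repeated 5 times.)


Each bit -> 5 copies

11111111110000000000111110000011111


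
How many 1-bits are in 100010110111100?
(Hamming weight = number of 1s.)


Counting 1s in 100010110111100

8


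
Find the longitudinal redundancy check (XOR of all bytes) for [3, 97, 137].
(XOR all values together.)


XOR chain: 3 ^ 97 ^ 137 = 235

235


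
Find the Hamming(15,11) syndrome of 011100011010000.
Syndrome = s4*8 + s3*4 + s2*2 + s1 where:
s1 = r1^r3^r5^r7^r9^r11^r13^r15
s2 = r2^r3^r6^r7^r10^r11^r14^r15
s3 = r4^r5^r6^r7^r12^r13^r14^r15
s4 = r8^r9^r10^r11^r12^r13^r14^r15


s1=1, s2=1, s3=1, s4=1

Syndrome = 15 (error at position 15)


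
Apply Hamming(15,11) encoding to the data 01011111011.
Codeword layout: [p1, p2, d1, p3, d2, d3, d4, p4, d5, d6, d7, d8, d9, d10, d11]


Parity bits: p1=1, p2=1, p3=1, p4=0

110110101111011


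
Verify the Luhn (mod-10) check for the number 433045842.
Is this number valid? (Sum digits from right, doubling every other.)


Luhn sum = 36
36 mod 10 = 6

Invalid (Luhn sum mod 10 = 6)


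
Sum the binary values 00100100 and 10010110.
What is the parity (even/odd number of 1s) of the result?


00100100 = 36
10010110 = 150
Sum = 186 = 10111010
1s count = 5

odd parity (5 ones in 10111010)


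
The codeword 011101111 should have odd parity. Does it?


Number of 1s: 7

Yes, parity is correct (7 ones)


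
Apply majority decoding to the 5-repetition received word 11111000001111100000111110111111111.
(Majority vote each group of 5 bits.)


Groups: 11111, 00000, 11111, 00000, 11111, 01111, 11111
Majority votes: 1010111

1010111


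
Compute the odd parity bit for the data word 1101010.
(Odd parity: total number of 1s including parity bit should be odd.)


Number of 1s in data: 4
Parity bit: 1

1


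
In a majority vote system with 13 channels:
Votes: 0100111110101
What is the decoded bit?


Ones: 8 out of 13
Threshold: 7

1 (8/13 voted 1)


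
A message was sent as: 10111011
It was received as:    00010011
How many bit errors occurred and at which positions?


XOR: 10101000

3 error(s) at position(s): 0, 2, 4


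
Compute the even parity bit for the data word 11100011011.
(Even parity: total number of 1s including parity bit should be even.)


Number of 1s in data: 7
Parity bit: 1

1


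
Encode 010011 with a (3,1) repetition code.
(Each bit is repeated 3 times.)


Each bit -> 3 copies

000111000000111111


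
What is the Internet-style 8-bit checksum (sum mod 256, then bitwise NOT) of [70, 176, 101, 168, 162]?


Sum = 677 mod 256 = 165
Complement = 90

90


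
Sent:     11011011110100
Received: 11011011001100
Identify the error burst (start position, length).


XOR: 00000000111000

Burst at position 8, length 3


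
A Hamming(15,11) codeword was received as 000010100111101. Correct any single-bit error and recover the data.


Syndrome = 13: error at position 13

Data: 01010111001 (corrected bit 13)


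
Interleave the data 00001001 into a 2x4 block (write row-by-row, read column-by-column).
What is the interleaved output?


Matrix:
  0000
  1001
Read columns: 01000001

01000001


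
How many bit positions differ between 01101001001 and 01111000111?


XOR: 00010001110
Count of 1s: 4

4


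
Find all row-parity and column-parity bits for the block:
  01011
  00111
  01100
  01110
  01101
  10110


Row parities: 110111
Column parities: 10101

Row P: 110111, Col P: 10101, Corner: 1


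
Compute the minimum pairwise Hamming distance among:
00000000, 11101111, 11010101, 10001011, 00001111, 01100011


Comparing all pairs, minimum distance: 2
Can detect 1 errors, correct 0 errors

2


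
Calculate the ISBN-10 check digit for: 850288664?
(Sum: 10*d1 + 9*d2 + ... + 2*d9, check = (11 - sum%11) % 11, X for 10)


Weighted sum: 277
277 mod 11 = 2

Check digit: 9


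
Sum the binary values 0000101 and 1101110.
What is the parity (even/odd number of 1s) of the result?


0000101 = 5
1101110 = 110
Sum = 115 = 1110011
1s count = 5

odd parity (5 ones in 1110011)


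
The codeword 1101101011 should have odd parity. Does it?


Number of 1s: 7

Yes, parity is correct (7 ones)


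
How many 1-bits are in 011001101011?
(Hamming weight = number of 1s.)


Counting 1s in 011001101011

7


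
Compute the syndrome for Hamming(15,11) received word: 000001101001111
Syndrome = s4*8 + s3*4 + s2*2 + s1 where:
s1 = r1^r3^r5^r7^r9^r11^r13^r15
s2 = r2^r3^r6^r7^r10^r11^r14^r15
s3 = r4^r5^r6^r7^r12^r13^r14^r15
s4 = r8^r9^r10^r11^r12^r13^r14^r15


s1=0, s2=0, s3=0, s4=1

Syndrome = 8 (error at position 8)


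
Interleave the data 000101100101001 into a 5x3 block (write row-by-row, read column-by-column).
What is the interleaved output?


Matrix:
  000
  101
  100
  101
  001
Read columns: 011100000001011

011100000001011


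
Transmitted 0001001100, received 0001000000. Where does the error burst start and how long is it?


XOR: 0000001100

Burst at position 6, length 2


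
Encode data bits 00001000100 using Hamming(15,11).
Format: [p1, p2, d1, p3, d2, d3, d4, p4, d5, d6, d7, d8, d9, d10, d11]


Parity bits: p1=0, p2=0, p3=1, p4=0

000100001000100


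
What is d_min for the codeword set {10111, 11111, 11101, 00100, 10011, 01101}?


Comparing all pairs, minimum distance: 1
Can detect 0 errors, correct 0 errors

1


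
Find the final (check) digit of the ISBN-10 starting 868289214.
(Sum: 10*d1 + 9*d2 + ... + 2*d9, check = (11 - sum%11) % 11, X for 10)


Weighted sum: 324
324 mod 11 = 5

Check digit: 6


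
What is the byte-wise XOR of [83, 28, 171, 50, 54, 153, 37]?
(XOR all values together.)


XOR chain: 83 ^ 28 ^ 171 ^ 50 ^ 54 ^ 153 ^ 37 = 92

92


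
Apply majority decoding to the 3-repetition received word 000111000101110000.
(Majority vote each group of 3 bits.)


Groups: 000, 111, 000, 101, 110, 000
Majority votes: 010110

010110


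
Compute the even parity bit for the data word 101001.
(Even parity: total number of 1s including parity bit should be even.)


Number of 1s in data: 3
Parity bit: 1

1


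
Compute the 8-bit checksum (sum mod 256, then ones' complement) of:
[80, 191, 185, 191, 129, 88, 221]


Sum = 1085 mod 256 = 61
Complement = 194

194


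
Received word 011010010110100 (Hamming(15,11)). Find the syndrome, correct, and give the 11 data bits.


Syndrome = 0: no error detected

Data: 11000110100 (no errors)


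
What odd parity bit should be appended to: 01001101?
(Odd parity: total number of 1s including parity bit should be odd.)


Number of 1s in data: 4
Parity bit: 1

1


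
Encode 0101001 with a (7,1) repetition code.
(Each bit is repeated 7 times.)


Each bit -> 7 copies

0000000111111100000001111111000000000000001111111


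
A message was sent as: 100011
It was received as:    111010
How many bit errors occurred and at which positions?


XOR: 011001

3 error(s) at position(s): 1, 2, 5


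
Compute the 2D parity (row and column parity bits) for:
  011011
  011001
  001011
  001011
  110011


Row parities: 01110
Column parities: 110001

Row P: 01110, Col P: 110001, Corner: 1


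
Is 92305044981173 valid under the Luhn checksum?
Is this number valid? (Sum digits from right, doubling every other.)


Luhn sum = 58
58 mod 10 = 8

Invalid (Luhn sum mod 10 = 8)


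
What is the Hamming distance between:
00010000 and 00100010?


XOR: 00110010
Count of 1s: 3

3


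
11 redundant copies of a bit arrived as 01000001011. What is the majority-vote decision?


Ones: 4 out of 11
Threshold: 6

0 (4/11 voted 1)


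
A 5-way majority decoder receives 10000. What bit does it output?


Ones: 1 out of 5
Threshold: 3

0 (1/5 voted 1)


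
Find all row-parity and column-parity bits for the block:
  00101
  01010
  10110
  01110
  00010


Row parities: 00111
Column parities: 10101

Row P: 00111, Col P: 10101, Corner: 1


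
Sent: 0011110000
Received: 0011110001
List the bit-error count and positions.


XOR: 0000000001

1 error(s) at position(s): 9


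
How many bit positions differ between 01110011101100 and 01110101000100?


XOR: 00000110101000
Count of 1s: 4

4


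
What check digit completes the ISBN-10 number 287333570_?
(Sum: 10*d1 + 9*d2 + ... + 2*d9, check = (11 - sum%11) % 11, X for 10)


Weighted sum: 243
243 mod 11 = 1

Check digit: X


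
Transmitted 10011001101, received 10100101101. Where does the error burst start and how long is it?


XOR: 00111100000

Burst at position 2, length 4


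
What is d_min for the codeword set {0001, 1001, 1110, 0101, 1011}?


Comparing all pairs, minimum distance: 1
Can detect 0 errors, correct 0 errors

1


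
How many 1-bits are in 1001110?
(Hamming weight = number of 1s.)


Counting 1s in 1001110

4


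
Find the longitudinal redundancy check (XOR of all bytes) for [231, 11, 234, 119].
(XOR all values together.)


XOR chain: 231 ^ 11 ^ 234 ^ 119 = 113

113


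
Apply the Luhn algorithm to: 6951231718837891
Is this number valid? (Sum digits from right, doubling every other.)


Luhn sum = 73
73 mod 10 = 3

Invalid (Luhn sum mod 10 = 3)


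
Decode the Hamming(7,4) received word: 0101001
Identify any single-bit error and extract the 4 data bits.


Syndrome = 1: error at position 1

Data: 0001 (corrected bit 1)


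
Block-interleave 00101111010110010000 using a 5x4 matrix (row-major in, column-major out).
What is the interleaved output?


Matrix:
  0010
  1111
  0101
  1001
  0000
Read columns: 01010011001100001110

01010011001100001110


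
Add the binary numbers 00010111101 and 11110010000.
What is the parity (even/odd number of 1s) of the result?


00010111101 = 189
11110010000 = 1936
Sum = 2125 = 100001001101
1s count = 5

odd parity (5 ones in 100001001101)


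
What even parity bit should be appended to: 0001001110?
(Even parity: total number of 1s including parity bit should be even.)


Number of 1s in data: 4
Parity bit: 0

0


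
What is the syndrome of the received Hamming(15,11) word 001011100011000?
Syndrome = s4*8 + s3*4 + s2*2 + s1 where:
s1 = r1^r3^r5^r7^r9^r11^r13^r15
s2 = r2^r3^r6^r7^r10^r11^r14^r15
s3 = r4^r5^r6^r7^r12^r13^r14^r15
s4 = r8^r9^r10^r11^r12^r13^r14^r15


s1=0, s2=0, s3=0, s4=0

Syndrome = 0 (no error)


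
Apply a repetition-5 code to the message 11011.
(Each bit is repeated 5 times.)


Each bit -> 5 copies

1111111111000001111111111


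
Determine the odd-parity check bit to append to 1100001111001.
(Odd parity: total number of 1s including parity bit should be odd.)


Number of 1s in data: 7
Parity bit: 0

0


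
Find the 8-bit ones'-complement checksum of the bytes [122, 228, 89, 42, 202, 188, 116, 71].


Sum = 1058 mod 256 = 34
Complement = 221

221


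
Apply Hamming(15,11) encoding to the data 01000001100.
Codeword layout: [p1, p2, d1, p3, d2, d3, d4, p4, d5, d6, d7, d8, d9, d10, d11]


Parity bits: p1=0, p2=0, p3=1, p4=0

000110000001100


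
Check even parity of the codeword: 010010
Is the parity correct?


Number of 1s: 2

Yes, parity is correct (2 ones)


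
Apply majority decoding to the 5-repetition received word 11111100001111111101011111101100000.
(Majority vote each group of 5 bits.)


Groups: 11111, 10000, 11111, 11101, 01111, 11011, 00000
Majority votes: 1011110

1011110


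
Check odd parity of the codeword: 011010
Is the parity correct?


Number of 1s: 3

Yes, parity is correct (3 ones)


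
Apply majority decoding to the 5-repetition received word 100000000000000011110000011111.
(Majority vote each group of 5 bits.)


Groups: 10000, 00000, 00000, 01111, 00000, 11111
Majority votes: 000101

000101


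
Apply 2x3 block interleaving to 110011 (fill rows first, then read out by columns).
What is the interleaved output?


Matrix:
  110
  011
Read columns: 101101

101101


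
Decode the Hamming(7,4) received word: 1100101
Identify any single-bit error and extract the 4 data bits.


Syndrome = 1: error at position 1

Data: 0101 (corrected bit 1)


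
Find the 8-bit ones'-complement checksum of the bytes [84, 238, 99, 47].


Sum = 468 mod 256 = 212
Complement = 43

43


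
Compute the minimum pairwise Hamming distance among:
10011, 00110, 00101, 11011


Comparing all pairs, minimum distance: 1
Can detect 0 errors, correct 0 errors

1


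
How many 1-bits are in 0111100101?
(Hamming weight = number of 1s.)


Counting 1s in 0111100101

6


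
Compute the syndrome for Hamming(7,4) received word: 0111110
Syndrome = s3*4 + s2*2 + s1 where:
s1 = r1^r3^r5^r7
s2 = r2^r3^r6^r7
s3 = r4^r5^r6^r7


s1=0, s2=1, s3=1

Syndrome = 6 (error at position 6)


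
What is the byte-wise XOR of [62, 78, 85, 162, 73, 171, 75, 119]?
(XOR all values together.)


XOR chain: 62 ^ 78 ^ 85 ^ 162 ^ 73 ^ 171 ^ 75 ^ 119 = 89

89


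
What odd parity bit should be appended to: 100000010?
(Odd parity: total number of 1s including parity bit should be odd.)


Number of 1s in data: 2
Parity bit: 1

1


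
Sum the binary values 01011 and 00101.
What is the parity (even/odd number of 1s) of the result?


01011 = 11
00101 = 5
Sum = 16 = 10000
1s count = 1

odd parity (1 ones in 10000)


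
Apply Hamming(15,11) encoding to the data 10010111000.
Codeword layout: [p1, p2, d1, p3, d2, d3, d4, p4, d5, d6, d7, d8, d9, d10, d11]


Parity bits: p1=1, p2=0, p3=0, p4=1

101000110111000


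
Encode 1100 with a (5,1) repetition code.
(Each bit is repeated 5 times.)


Each bit -> 5 copies

11111111110000000000


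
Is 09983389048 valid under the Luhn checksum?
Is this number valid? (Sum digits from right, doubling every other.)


Luhn sum = 67
67 mod 10 = 7

Invalid (Luhn sum mod 10 = 7)


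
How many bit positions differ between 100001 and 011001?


XOR: 111000
Count of 1s: 3

3


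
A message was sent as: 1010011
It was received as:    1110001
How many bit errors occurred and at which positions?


XOR: 0100010

2 error(s) at position(s): 1, 5


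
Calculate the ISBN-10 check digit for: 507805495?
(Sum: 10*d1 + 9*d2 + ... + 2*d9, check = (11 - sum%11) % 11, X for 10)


Weighted sum: 240
240 mod 11 = 9

Check digit: 2


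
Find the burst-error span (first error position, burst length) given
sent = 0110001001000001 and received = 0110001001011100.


XOR: 0000000000011101

Burst at position 11, length 5


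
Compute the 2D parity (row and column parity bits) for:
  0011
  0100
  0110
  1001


Row parities: 0100
Column parities: 1000

Row P: 0100, Col P: 1000, Corner: 1


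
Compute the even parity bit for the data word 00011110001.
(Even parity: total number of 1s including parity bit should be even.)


Number of 1s in data: 5
Parity bit: 1

1


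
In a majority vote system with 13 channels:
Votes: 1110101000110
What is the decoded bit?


Ones: 7 out of 13
Threshold: 7

1 (7/13 voted 1)


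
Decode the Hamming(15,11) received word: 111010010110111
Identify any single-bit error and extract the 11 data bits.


Syndrome = 0: no error detected

Data: 11000110111 (no errors)


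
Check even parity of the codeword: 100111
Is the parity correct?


Number of 1s: 4

Yes, parity is correct (4 ones)


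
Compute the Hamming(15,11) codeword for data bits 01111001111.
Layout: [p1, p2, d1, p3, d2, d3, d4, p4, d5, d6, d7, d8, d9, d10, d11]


Parity bits: p1=1, p2=0, p3=1, p4=1

100111111001111


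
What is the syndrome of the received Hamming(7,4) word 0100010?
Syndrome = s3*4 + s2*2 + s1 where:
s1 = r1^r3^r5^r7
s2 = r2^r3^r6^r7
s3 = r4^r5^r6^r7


s1=0, s2=0, s3=1

Syndrome = 4 (error at position 4)


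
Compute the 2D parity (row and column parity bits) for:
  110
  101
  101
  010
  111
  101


Row parities: 000110
Column parities: 110

Row P: 000110, Col P: 110, Corner: 0


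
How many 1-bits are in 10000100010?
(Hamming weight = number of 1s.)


Counting 1s in 10000100010

3


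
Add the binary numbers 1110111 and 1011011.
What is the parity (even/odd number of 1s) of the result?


1110111 = 119
1011011 = 91
Sum = 210 = 11010010
1s count = 4

even parity (4 ones in 11010010)


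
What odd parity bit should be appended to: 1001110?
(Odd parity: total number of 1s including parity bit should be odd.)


Number of 1s in data: 4
Parity bit: 1

1


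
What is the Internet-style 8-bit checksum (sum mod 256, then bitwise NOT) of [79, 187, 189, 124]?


Sum = 579 mod 256 = 67
Complement = 188

188


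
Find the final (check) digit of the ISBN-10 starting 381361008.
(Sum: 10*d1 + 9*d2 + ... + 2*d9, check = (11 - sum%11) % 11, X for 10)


Weighted sum: 188
188 mod 11 = 1

Check digit: X


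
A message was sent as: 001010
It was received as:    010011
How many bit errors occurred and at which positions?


XOR: 011001

3 error(s) at position(s): 1, 2, 5


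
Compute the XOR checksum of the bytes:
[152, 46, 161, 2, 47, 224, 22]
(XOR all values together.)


XOR chain: 152 ^ 46 ^ 161 ^ 2 ^ 47 ^ 224 ^ 22 = 204

204


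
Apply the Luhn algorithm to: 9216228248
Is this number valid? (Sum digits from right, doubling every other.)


Luhn sum = 50
50 mod 10 = 0

Valid (Luhn sum mod 10 = 0)


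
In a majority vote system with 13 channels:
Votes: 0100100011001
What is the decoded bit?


Ones: 5 out of 13
Threshold: 7

0 (5/13 voted 1)


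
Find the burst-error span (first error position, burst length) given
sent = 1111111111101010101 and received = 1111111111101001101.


XOR: 0000000000000011000

Burst at position 14, length 2


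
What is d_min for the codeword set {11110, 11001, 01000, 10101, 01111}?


Comparing all pairs, minimum distance: 2
Can detect 1 errors, correct 0 errors

2


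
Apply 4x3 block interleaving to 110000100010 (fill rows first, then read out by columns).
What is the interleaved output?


Matrix:
  110
  000
  100
  010
Read columns: 101010010000

101010010000


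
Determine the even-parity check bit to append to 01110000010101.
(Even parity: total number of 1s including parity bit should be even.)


Number of 1s in data: 6
Parity bit: 0

0


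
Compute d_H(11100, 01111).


XOR: 10011
Count of 1s: 3

3


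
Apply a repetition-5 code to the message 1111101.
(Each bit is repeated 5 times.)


Each bit -> 5 copies

11111111111111111111111110000011111


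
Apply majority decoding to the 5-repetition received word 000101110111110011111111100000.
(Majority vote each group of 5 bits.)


Groups: 00010, 11101, 11110, 01111, 11111, 00000
Majority votes: 011110

011110


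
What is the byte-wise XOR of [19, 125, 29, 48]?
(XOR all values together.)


XOR chain: 19 ^ 125 ^ 29 ^ 48 = 67

67


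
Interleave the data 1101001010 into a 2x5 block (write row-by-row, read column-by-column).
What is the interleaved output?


Matrix:
  11010
  01010
Read columns: 1011001100

1011001100


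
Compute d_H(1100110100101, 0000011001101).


XOR: 1100101101000
Count of 1s: 6

6


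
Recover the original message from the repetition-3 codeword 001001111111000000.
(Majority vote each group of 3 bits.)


Groups: 001, 001, 111, 111, 000, 000
Majority votes: 001100

001100


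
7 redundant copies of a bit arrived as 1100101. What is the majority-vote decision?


Ones: 4 out of 7
Threshold: 4

1 (4/7 voted 1)


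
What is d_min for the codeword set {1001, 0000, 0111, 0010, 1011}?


Comparing all pairs, minimum distance: 1
Can detect 0 errors, correct 0 errors

1


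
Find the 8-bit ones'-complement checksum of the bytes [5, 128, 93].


Sum = 226 mod 256 = 226
Complement = 29

29


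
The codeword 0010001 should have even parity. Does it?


Number of 1s: 2

Yes, parity is correct (2 ones)


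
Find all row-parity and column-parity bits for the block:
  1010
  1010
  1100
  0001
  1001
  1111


Row parities: 000100
Column parities: 1011

Row P: 000100, Col P: 1011, Corner: 1


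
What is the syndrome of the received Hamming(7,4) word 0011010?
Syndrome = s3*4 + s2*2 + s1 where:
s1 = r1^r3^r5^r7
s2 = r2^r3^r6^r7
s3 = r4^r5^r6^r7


s1=1, s2=0, s3=0

Syndrome = 1 (error at position 1)


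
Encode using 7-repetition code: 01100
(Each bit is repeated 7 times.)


Each bit -> 7 copies

00000001111111111111100000000000000


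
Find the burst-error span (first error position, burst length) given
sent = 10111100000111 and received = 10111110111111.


XOR: 00000010111000

Burst at position 6, length 5


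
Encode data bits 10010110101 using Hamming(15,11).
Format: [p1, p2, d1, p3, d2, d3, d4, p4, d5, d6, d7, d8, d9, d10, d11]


Parity bits: p1=1, p2=1, p3=1, p4=0

111100100110101


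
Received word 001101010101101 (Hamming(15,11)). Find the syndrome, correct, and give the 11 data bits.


Syndrome = 13: error at position 13

Data: 10100101001 (corrected bit 13)


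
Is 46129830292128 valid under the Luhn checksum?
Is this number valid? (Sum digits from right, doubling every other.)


Luhn sum = 71
71 mod 10 = 1

Invalid (Luhn sum mod 10 = 1)


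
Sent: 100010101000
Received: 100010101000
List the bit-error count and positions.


XOR: 000000000000

0 errors (received matches sent)


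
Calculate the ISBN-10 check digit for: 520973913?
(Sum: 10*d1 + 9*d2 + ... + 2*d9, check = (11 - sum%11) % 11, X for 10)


Weighted sum: 233
233 mod 11 = 2

Check digit: 9


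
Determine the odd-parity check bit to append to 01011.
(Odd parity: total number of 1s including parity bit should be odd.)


Number of 1s in data: 3
Parity bit: 0

0


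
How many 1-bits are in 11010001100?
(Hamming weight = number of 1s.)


Counting 1s in 11010001100

5


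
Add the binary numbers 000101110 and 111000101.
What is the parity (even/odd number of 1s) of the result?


000101110 = 46
111000101 = 453
Sum = 499 = 111110011
1s count = 7

odd parity (7 ones in 111110011)


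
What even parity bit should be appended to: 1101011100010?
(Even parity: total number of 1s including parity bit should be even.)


Number of 1s in data: 7
Parity bit: 1

1


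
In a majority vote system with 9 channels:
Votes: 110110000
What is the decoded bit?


Ones: 4 out of 9
Threshold: 5

0 (4/9 voted 1)


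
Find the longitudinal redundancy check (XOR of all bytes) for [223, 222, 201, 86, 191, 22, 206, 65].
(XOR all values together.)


XOR chain: 223 ^ 222 ^ 201 ^ 86 ^ 191 ^ 22 ^ 206 ^ 65 = 184

184


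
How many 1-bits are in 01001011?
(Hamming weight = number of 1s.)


Counting 1s in 01001011

4


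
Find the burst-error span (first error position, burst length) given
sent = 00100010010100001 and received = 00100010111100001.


XOR: 00000000101000000

Burst at position 8, length 3


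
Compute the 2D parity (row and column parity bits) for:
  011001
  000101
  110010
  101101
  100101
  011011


Row parities: 101010
Column parities: 111101

Row P: 101010, Col P: 111101, Corner: 1


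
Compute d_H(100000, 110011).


XOR: 010011
Count of 1s: 3

3


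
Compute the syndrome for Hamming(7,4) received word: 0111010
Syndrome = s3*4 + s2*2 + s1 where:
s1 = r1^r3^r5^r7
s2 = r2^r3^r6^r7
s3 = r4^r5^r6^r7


s1=1, s2=1, s3=0

Syndrome = 3 (error at position 3)


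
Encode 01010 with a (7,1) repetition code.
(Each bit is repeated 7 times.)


Each bit -> 7 copies

00000001111111000000011111110000000


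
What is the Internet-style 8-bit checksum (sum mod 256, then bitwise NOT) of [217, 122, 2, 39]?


Sum = 380 mod 256 = 124
Complement = 131

131


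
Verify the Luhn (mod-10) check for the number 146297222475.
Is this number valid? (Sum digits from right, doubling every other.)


Luhn sum = 51
51 mod 10 = 1

Invalid (Luhn sum mod 10 = 1)


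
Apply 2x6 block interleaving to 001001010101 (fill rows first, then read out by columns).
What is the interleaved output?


Matrix:
  001001
  010101
Read columns: 000110010011

000110010011


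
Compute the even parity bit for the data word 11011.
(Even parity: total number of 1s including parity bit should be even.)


Number of 1s in data: 4
Parity bit: 0

0


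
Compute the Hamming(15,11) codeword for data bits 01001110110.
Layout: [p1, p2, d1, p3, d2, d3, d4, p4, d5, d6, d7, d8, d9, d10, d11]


Parity bits: p1=0, p2=1, p3=1, p4=1

010110011110110


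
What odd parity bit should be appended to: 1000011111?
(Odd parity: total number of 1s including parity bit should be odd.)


Number of 1s in data: 6
Parity bit: 1

1


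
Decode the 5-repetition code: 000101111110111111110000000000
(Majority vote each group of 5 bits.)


Groups: 00010, 11111, 10111, 11111, 00000, 00000
Majority votes: 011100

011100


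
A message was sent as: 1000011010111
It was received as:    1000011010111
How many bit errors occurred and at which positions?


XOR: 0000000000000

0 errors (received matches sent)


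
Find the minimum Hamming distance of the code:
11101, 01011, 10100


Comparing all pairs, minimum distance: 2
Can detect 1 errors, correct 0 errors

2


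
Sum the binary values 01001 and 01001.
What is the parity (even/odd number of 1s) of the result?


01001 = 9
01001 = 9
Sum = 18 = 10010
1s count = 2

even parity (2 ones in 10010)


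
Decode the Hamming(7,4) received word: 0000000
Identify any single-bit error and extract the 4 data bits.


Syndrome = 0: no error detected

Data: 0000 (no errors)


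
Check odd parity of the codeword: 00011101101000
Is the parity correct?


Number of 1s: 6

No, parity error (6 ones)


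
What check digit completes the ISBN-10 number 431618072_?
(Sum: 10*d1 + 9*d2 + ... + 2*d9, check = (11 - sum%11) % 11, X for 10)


Weighted sum: 188
188 mod 11 = 1

Check digit: X


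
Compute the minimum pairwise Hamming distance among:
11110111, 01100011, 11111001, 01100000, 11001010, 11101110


Comparing all pairs, minimum distance: 2
Can detect 1 errors, correct 0 errors

2


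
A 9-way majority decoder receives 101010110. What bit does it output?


Ones: 5 out of 9
Threshold: 5

1 (5/9 voted 1)


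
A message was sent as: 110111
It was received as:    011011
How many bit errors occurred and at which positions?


XOR: 101100

3 error(s) at position(s): 0, 2, 3


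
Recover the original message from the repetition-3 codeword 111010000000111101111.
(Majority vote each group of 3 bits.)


Groups: 111, 010, 000, 000, 111, 101, 111
Majority votes: 1000111

1000111


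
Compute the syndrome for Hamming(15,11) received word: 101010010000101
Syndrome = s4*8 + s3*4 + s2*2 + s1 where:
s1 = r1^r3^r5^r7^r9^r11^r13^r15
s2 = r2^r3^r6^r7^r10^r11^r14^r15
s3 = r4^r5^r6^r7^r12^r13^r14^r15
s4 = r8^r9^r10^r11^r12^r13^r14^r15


s1=1, s2=0, s3=1, s4=1

Syndrome = 13 (error at position 13)


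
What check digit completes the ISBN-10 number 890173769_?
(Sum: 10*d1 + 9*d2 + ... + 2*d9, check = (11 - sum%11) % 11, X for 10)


Weighted sum: 289
289 mod 11 = 3

Check digit: 8


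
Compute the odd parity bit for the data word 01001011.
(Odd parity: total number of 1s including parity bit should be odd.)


Number of 1s in data: 4
Parity bit: 1

1


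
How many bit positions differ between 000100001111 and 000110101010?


XOR: 000010100101
Count of 1s: 4

4


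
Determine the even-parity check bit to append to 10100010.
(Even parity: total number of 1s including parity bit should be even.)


Number of 1s in data: 3
Parity bit: 1

1


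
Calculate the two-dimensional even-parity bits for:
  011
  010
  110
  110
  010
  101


Row parities: 010010
Column parities: 110

Row P: 010010, Col P: 110, Corner: 0


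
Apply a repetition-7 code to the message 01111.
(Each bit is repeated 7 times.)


Each bit -> 7 copies

00000001111111111111111111111111111


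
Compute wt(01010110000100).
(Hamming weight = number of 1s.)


Counting 1s in 01010110000100

5


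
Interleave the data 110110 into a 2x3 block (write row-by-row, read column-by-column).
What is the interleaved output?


Matrix:
  110
  110
Read columns: 111100

111100


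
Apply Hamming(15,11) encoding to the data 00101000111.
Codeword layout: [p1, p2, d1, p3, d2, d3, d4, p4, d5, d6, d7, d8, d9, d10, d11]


Parity bits: p1=1, p2=1, p3=0, p4=0

110001001000111


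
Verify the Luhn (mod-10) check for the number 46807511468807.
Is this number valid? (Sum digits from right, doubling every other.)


Luhn sum = 70
70 mod 10 = 0

Valid (Luhn sum mod 10 = 0)


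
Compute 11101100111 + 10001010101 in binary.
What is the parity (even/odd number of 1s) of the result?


11101100111 = 1895
10001010101 = 1109
Sum = 3004 = 101110111100
1s count = 8

even parity (8 ones in 101110111100)


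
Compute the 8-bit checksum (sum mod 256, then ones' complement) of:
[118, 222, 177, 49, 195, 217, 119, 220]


Sum = 1317 mod 256 = 37
Complement = 218

218


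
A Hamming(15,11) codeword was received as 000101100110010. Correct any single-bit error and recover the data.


Syndrome = 10: error at position 10

Data: 00110010010 (corrected bit 10)


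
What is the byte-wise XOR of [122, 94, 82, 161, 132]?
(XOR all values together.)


XOR chain: 122 ^ 94 ^ 82 ^ 161 ^ 132 = 83

83


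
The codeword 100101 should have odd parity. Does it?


Number of 1s: 3

Yes, parity is correct (3 ones)


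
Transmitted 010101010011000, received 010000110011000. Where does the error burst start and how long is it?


XOR: 000101100000000

Burst at position 3, length 4


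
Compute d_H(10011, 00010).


XOR: 10001
Count of 1s: 2

2
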